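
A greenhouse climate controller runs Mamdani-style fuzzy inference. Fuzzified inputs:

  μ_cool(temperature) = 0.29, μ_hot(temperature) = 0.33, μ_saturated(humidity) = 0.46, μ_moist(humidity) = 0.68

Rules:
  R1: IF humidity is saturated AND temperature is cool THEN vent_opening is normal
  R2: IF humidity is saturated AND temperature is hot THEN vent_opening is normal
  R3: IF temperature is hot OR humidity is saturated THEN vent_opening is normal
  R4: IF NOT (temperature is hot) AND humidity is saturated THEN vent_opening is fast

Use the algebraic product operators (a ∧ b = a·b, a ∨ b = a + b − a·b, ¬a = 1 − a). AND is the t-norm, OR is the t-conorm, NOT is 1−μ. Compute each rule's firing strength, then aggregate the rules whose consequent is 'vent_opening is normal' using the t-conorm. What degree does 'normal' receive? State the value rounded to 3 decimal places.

0.734

R1: saturated=0.46, cool=0.29; AND[a·b] → w = 0.1334
R2: saturated=0.46, hot=0.33; AND[a·b] → w = 0.1518
R3: hot=0.33, saturated=0.46; OR[a + b − a·b] → w = 0.6382
R4: ¬hot=1−0.33=0.67, saturated=0.46; AND[a·b] → w = 0.3082
Rules with consequent 'normal': {R1, R2, R3} → strengths 0.1334, 0.1518, 0.6382
Aggregate via t-conorm [a + b − a·b]: 0.7341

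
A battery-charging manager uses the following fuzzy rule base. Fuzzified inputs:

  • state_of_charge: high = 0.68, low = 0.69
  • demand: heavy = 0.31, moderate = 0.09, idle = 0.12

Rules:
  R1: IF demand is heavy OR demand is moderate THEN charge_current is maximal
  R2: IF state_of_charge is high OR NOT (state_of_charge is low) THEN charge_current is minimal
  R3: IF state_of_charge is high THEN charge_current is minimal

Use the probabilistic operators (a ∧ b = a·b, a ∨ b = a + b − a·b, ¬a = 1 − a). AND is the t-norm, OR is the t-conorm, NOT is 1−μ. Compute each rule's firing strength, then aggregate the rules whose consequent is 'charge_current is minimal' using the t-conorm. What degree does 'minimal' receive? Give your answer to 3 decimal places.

0.929

R1: heavy=0.31, moderate=0.09; OR[a + b − a·b] → w = 0.3721
R2: high=0.68, ¬low=1−0.69=0.31; OR[a + b − a·b] → w = 0.7792
R3: high=0.68 → w = 0.6800
Rules with consequent 'minimal': {R2, R3} → strengths 0.7792, 0.6800
Aggregate via t-conorm [a + b − a·b]: 0.9293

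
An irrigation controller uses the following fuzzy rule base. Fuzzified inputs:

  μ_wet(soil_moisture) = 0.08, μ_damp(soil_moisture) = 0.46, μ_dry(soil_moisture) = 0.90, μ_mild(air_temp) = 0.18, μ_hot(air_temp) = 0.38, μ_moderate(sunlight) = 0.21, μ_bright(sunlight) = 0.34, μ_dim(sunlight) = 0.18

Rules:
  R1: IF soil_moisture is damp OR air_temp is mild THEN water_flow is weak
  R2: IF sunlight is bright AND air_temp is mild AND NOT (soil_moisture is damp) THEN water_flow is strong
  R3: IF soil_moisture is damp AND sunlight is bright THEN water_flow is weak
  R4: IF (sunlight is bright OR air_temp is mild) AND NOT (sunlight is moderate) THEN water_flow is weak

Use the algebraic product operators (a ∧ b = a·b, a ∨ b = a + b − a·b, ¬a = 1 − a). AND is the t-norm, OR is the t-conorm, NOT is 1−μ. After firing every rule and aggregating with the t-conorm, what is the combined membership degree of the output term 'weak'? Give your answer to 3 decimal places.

R1: damp=0.46, mild=0.18; OR[a + b − a·b] → w = 0.5572
R2: bright=0.34, mild=0.18, ¬damp=1−0.46=0.54; AND[a·b] → w = 0.0330
R3: damp=0.46, bright=0.34; AND[a·b] → w = 0.1564
R4: (bright=0.34 OR mild=0.18) = 0.4588; AND[a·b] with ¬moderate=1−0.21=0.79 → w = 0.3625
Rules with consequent 'weak': {R1, R3, R4} → strengths 0.5572, 0.1564, 0.3625
Aggregate via t-conorm [a + b − a·b]: 0.7618

0.762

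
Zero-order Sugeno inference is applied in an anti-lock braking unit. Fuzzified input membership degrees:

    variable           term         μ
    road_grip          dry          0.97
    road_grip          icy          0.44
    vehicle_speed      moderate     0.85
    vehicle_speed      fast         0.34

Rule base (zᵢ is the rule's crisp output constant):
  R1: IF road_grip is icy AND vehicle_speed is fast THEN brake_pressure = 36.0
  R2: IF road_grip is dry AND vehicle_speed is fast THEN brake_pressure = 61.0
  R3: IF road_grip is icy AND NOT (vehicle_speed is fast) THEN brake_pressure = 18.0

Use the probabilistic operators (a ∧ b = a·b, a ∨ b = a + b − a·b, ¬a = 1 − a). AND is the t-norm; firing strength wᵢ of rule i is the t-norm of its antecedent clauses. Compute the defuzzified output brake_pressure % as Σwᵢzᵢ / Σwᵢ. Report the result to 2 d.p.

R1 (z=36.0): icy=0.44, fast=0.34; AND[a·b] → w = 0.1496
R2 (z=61.0): dry=0.97, fast=0.34; AND[a·b] → w = 0.3298
R3 (z=18.0): icy=0.44, ¬fast=1−0.34=0.66; AND[a·b] → w = 0.2904
Weighted average = (0.1496·36.0 + 0.3298·61.0 + 0.2904·18.0) / (0.1496 + 0.3298 + 0.2904)
  = 30.7306 / 0.7698 = 39.92

39.92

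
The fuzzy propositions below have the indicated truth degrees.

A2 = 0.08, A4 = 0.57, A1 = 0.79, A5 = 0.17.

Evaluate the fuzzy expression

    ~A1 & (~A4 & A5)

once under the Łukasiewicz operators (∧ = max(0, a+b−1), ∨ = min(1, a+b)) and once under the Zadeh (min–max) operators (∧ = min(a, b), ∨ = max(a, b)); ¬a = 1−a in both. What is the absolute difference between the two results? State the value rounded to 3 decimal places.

Under Łukasiewicz:
  ~A1 = 1 − 0.79 = 0.21
  ~A4 = 1 − 0.57 = 0.43
  ~A4 & A5 = max(0, a+b−1) on (0.43, 0.17) = 0.00
  ~A1 & (~A4 & A5) = max(0, a+b−1) on (0.21, 0.00) = 0.00
  → value = 0.0000
Under Zadeh (min–max):
  ~A1 = 1 − 0.79 = 0.21
  ~A4 = 1 − 0.57 = 0.43
  ~A4 & A5 = min(a, b) on (0.43, 0.17) = 0.17
  ~A1 & (~A4 & A5) = min(a, b) on (0.21, 0.17) = 0.17
  → value = 0.1700
|0.0000 − 0.1700| = 0.170

0.170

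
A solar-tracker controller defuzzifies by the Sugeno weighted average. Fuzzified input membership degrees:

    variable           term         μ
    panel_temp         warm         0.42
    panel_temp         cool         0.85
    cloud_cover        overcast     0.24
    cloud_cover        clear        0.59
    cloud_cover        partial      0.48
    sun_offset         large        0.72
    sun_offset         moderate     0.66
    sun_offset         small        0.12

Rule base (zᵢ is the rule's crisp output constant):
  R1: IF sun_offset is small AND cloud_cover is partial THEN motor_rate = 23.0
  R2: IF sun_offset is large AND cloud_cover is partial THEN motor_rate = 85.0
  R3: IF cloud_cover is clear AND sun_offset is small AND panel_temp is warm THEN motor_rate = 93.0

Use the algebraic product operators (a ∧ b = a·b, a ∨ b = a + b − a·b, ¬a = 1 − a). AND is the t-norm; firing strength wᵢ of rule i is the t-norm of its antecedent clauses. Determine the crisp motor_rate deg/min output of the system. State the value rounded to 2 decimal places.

77.30

R1 (z=23.0): small=0.12, partial=0.48; AND[a·b] → w = 0.0576
R2 (z=85.0): large=0.72, partial=0.48; AND[a·b] → w = 0.3456
R3 (z=93.0): clear=0.59, small=0.12, warm=0.42; AND[a·b] → w = 0.0297
Weighted average = (0.0576·23.0 + 0.3456·85.0 + 0.0297·93.0) / (0.0576 + 0.3456 + 0.0297)
  = 33.4662 / 0.4329 = 77.30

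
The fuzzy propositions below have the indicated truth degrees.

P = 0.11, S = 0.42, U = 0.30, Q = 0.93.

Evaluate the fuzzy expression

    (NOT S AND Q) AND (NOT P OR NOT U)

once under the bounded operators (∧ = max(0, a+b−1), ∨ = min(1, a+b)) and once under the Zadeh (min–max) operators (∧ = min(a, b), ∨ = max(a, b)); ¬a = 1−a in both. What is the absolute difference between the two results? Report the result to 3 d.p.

Under bounded:
  NOT S = 1 − 0.42 = 0.58
  NOT S AND Q = max(0, a+b−1) on (0.58, 0.93) = 0.51
  NOT P = 1 − 0.11 = 0.89
  NOT U = 1 − 0.30 = 0.70
  NOT P OR NOT U = min(1, a+b) on (0.89, 0.70) = 1.00
  (NOT S AND Q) AND (NOT P OR NOT U) = max(0, a+b−1) on (0.51, 1.00) = 0.51
  → value = 0.5100
Under Zadeh (min–max):
  NOT S = 1 − 0.42 = 0.58
  NOT S AND Q = min(a, b) on (0.58, 0.93) = 0.58
  NOT P = 1 − 0.11 = 0.89
  NOT U = 1 − 0.30 = 0.70
  NOT P OR NOT U = max(a, b) on (0.89, 0.70) = 0.89
  (NOT S AND Q) AND (NOT P OR NOT U) = min(a, b) on (0.58, 0.89) = 0.58
  → value = 0.5800
|0.5100 − 0.5800| = 0.070

0.070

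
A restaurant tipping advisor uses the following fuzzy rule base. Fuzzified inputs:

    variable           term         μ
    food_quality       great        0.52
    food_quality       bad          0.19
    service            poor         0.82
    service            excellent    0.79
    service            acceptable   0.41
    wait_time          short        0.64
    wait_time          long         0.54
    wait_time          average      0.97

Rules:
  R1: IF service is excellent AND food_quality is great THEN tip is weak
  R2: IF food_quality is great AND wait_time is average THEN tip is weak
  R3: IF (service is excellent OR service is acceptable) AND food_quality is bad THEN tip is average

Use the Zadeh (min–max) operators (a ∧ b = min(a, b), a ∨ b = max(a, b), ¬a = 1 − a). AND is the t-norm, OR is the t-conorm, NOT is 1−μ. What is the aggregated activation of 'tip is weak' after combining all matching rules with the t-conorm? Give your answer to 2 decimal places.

0.52

R1: excellent=0.79, great=0.52; AND[min(a, b)] → w = 0.52
R2: great=0.52, average=0.97; AND[min(a, b)] → w = 0.52
R3: (excellent=0.79 OR acceptable=0.41) = 0.79; AND[min(a, b)] with bad=0.19 → w = 0.19
Rules with consequent 'weak': {R1, R2} → strengths 0.52, 0.52
Aggregate via t-conorm [max(a, b)]: 0.52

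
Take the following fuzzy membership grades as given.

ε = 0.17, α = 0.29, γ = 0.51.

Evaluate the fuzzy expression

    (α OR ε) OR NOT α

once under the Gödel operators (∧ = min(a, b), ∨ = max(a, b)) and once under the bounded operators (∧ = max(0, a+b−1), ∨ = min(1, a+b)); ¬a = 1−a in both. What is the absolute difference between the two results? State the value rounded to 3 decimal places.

Under Gödel:
  α OR ε = max(a, b) on (0.29, 0.17) = 0.29
  NOT α = 1 − 0.29 = 0.71
  (α OR ε) OR NOT α = max(a, b) on (0.29, 0.71) = 0.71
  → value = 0.7100
Under bounded:
  α OR ε = min(1, a+b) on (0.29, 0.17) = 0.46
  NOT α = 1 − 0.29 = 0.71
  (α OR ε) OR NOT α = min(1, a+b) on (0.46, 0.71) = 1.00
  → value = 1.0000
|0.7100 − 1.0000| = 0.290

0.290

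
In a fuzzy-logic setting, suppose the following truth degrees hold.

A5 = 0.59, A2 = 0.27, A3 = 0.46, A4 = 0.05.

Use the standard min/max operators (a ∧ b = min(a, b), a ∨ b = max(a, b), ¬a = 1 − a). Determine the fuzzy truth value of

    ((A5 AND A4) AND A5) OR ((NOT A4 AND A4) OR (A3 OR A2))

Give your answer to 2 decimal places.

0.46

A5 AND A4 = min(a, b) on (0.59, 0.05) = 0.05
(A5 AND A4) AND A5 = min(a, b) on (0.05, 0.59) = 0.05
NOT A4 = 1 − 0.05 = 0.95
NOT A4 AND A4 = min(a, b) on (0.95, 0.05) = 0.05
A3 OR A2 = max(a, b) on (0.46, 0.27) = 0.46
(NOT A4 AND A4) OR (A3 OR A2) = max(a, b) on (0.05, 0.46) = 0.46
((A5 AND A4) AND A5) OR ((NOT A4 AND A4) OR (A3 OR A2)) = max(a, b) on (0.05, 0.46) = 0.46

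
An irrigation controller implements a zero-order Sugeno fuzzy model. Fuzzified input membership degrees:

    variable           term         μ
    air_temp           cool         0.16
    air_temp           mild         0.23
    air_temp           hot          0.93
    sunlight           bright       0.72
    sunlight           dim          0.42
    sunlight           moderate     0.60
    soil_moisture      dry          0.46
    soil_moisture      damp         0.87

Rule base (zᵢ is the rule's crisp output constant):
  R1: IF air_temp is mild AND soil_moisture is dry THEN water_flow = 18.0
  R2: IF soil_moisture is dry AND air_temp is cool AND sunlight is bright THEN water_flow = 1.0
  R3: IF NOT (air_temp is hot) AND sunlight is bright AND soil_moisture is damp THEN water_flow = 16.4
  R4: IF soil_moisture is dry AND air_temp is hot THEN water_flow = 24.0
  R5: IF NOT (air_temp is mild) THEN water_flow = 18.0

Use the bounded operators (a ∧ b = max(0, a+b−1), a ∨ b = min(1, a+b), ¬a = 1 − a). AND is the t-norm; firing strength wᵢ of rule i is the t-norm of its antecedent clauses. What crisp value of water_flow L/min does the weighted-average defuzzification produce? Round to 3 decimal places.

20.017

R1 (z=18.0): mild=0.23, dry=0.46; AND[max(0, a+b−1)] → w = 0.00
R2 (z=1.0): dry=0.46, cool=0.16, bright=0.72; AND[max(0, a+b−1)] → w = 0.00
R3 (z=16.4): ¬hot=1−0.93=0.07, bright=0.72, damp=0.87; AND[max(0, a+b−1)] → w = 0.00
R4 (z=24.0): dry=0.46, hot=0.93; AND[max(0, a+b−1)] → w = 0.39
R5 (z=18.0): ¬mild=1−0.23=0.77 → w = 0.77
Weighted average = (0.00·18.0 + 0.00·1.0 + 0.00·16.4 + 0.39·24.0 + 0.77·18.0) / (0.00 + 0.00 + 0.00 + 0.39 + 0.77)
  = 23.2200 / 1.1600 = 20.017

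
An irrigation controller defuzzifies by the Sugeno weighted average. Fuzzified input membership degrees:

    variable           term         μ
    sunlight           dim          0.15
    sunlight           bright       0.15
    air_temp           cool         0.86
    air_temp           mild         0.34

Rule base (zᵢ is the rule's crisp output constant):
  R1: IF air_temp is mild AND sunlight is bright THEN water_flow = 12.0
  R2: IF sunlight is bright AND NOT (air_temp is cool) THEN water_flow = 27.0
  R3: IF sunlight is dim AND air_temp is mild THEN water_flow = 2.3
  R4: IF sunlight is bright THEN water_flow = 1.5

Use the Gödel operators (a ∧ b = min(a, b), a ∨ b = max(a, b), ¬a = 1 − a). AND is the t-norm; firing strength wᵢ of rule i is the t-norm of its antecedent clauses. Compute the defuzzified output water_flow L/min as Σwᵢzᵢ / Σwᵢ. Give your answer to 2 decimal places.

R1 (z=12.0): mild=0.34, bright=0.15; AND[min(a, b)] → w = 0.15
R2 (z=27.0): bright=0.15, ¬cool=1−0.86=0.14; AND[min(a, b)] → w = 0.14
R3 (z=2.3): dim=0.15, mild=0.34; AND[min(a, b)] → w = 0.15
R4 (z=1.5): bright=0.15 → w = 0.15
Weighted average = (0.15·12.0 + 0.14·27.0 + 0.15·2.3 + 0.15·1.5) / (0.15 + 0.14 + 0.15 + 0.15)
  = 6.1500 / 0.5900 = 10.42

10.42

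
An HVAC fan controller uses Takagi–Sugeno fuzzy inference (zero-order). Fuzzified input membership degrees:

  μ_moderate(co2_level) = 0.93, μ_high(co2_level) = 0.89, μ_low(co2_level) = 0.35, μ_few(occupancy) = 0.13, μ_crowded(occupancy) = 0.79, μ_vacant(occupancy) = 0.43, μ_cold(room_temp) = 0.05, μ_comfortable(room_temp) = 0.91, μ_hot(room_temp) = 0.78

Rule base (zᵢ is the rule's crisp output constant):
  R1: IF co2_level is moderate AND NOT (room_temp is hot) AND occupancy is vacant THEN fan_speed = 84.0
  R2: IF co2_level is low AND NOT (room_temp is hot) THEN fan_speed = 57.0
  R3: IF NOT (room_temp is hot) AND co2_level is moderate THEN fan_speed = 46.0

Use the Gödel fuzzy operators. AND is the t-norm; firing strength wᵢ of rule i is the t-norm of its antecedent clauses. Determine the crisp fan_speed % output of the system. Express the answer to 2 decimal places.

R1 (z=84.0): moderate=0.93, ¬hot=1−0.78=0.22, vacant=0.43; AND[min(a, b)] → w = 0.22
R2 (z=57.0): low=0.35, ¬hot=1−0.78=0.22; AND[min(a, b)] → w = 0.22
R3 (z=46.0): ¬hot=1−0.78=0.22, moderate=0.93; AND[min(a, b)] → w = 0.22
Weighted average = (0.22·84.0 + 0.22·57.0 + 0.22·46.0) / (0.22 + 0.22 + 0.22)
  = 41.1400 / 0.6600 = 62.33

62.33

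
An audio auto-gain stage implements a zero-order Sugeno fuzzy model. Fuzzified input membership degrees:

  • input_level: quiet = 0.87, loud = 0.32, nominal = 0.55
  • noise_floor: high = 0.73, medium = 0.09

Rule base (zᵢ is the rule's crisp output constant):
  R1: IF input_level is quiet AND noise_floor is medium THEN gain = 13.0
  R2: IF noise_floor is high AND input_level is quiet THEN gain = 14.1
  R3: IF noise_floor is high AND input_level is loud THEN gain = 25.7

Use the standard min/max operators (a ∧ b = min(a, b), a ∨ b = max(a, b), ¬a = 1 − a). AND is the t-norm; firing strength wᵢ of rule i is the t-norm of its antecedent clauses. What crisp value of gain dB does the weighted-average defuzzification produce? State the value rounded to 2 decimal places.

17.27

R1 (z=13.0): quiet=0.87, medium=0.09; AND[min(a, b)] → w = 0.09
R2 (z=14.1): high=0.73, quiet=0.87; AND[min(a, b)] → w = 0.73
R3 (z=25.7): high=0.73, loud=0.32; AND[min(a, b)] → w = 0.32
Weighted average = (0.09·13.0 + 0.73·14.1 + 0.32·25.7) / (0.09 + 0.73 + 0.32)
  = 19.6870 / 1.1400 = 17.27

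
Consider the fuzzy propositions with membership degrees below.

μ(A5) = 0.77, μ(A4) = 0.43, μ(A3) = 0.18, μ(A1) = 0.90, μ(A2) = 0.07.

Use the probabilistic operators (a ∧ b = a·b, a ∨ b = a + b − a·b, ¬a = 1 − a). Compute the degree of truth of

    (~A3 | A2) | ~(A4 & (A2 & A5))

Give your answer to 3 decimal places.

~A3 = 1 − 0.1800 = 0.8200
~A3 | A2 = a + b − a·b on (0.8200, 0.0700) = 0.8326
A2 & A5 = a·b on (0.0700, 0.7700) = 0.0539
A4 & (A2 & A5) = a·b on (0.4300, 0.0539) = 0.0232
~(A4 & (A2 & A5)) = 1 − 0.0232 = 0.9768
(~A3 | A2) | ~(A4 & (A2 & A5)) = a + b − a·b on (0.8326, 0.9768) = 0.9961

0.996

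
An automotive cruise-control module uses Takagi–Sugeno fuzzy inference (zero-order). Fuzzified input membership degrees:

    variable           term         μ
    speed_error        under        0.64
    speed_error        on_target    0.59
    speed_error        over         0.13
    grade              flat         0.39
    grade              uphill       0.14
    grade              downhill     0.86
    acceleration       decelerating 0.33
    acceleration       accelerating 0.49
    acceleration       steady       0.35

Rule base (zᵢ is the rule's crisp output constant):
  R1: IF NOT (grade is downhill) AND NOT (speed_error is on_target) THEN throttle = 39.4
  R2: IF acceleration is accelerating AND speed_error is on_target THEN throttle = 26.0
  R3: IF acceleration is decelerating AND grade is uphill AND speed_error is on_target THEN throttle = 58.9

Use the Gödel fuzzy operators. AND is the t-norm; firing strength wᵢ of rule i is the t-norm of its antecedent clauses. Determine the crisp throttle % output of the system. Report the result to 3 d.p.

R1 (z=39.4): ¬downhill=1−0.86=0.14, ¬on_target=1−0.59=0.41; AND[min(a, b)] → w = 0.14
R2 (z=26.0): accelerating=0.49, on_target=0.59; AND[min(a, b)] → w = 0.49
R3 (z=58.9): decelerating=0.33, uphill=0.14, on_target=0.59; AND[min(a, b)] → w = 0.14
Weighted average = (0.14·39.4 + 0.49·26.0 + 0.14·58.9) / (0.14 + 0.49 + 0.14)
  = 26.5020 / 0.7700 = 34.418

34.418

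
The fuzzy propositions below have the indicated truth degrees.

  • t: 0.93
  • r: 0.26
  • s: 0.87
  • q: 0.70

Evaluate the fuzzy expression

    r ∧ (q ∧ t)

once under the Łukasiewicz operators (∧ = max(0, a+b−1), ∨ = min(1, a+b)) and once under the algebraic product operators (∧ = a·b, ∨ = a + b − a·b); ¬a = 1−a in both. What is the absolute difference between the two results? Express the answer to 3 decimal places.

Under Łukasiewicz:
  q ∧ t = max(0, a+b−1) on (0.70, 0.93) = 0.63
  r ∧ (q ∧ t) = max(0, a+b−1) on (0.26, 0.63) = 0.00
  → value = 0.0000
Under algebraic product:
  q ∧ t = a·b on (0.7000, 0.9300) = 0.6510
  r ∧ (q ∧ t) = a·b on (0.2600, 0.6510) = 0.1693
  → value = 0.1693
|0.0000 − 0.1693| = 0.169

0.169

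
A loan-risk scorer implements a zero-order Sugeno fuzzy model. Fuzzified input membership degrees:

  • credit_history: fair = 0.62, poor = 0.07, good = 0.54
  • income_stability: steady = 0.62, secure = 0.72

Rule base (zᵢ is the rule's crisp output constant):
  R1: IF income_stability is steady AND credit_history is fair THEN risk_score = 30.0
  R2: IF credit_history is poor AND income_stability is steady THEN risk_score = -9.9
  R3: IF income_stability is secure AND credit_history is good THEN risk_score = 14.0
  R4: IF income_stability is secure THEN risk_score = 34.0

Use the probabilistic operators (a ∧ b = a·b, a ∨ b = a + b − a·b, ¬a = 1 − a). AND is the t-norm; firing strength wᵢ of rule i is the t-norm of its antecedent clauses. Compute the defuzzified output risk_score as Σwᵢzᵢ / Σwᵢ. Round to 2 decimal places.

R1 (z=30.0): steady=0.62, fair=0.62; AND[a·b] → w = 0.3844
R2 (z=-9.9): poor=0.07, steady=0.62; AND[a·b] → w = 0.0434
R3 (z=14.0): secure=0.72, good=0.54; AND[a·b] → w = 0.3888
R4 (z=34.0): secure=0.72 → w = 0.7200
Weighted average = (0.3844·30.0 + 0.0434·-9.9 + 0.3888·14.0 + 0.7200·34.0) / (0.3844 + 0.0434 + 0.3888 + 0.7200)
  = 41.0255 / 1.5366 = 26.70

26.70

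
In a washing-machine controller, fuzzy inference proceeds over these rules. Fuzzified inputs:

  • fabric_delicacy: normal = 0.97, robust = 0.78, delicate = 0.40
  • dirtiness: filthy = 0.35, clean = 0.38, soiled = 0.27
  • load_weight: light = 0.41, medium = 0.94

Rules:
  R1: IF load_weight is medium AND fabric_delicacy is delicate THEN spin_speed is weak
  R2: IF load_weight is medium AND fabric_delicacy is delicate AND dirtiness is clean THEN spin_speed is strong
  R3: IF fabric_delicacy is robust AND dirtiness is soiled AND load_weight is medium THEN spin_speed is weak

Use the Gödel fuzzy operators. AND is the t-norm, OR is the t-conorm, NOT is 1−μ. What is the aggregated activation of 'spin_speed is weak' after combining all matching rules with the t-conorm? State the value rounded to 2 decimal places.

R1: medium=0.94, delicate=0.40; AND[min(a, b)] → w = 0.40
R2: medium=0.94, delicate=0.40, clean=0.38; AND[min(a, b)] → w = 0.38
R3: robust=0.78, soiled=0.27, medium=0.94; AND[min(a, b)] → w = 0.27
Rules with consequent 'weak': {R1, R3} → strengths 0.40, 0.27
Aggregate via t-conorm [max(a, b)]: 0.40

0.40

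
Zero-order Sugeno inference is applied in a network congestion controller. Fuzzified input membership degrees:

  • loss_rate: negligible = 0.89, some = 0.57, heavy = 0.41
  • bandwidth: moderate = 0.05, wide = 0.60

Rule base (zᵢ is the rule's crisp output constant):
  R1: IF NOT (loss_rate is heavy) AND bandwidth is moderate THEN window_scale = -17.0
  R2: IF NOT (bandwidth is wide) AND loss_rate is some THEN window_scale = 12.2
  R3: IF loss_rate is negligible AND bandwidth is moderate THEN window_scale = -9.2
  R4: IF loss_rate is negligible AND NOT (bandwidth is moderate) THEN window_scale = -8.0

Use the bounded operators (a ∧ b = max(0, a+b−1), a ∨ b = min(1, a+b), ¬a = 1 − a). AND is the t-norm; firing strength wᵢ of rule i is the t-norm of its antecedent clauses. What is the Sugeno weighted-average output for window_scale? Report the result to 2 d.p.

R1 (z=-17.0): ¬heavy=1−0.41=0.59, moderate=0.05; AND[max(0, a+b−1)] → w = 0.00
R2 (z=12.2): ¬wide=1−0.60=0.40, some=0.57; AND[max(0, a+b−1)] → w = 0.00
R3 (z=-9.2): negligible=0.89, moderate=0.05; AND[max(0, a+b−1)] → w = 0.00
R4 (z=-8.0): negligible=0.89, ¬moderate=1−0.05=0.95; AND[max(0, a+b−1)] → w = 0.84
Weighted average = (0.00·-17.0 + 0.00·12.2 + 0.00·-9.2 + 0.84·-8.0) / (0.00 + 0.00 + 0.00 + 0.84)
  = -6.7200 / 0.8400 = -8.00

-8.00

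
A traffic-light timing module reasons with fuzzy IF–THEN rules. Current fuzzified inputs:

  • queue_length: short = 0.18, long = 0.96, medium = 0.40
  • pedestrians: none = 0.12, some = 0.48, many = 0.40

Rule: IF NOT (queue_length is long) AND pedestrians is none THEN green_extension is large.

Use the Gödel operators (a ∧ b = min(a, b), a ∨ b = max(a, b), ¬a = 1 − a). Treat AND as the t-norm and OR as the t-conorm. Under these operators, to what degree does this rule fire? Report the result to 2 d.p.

0.04

firing strength: ¬long=1−0.96=0.04, none=0.12; AND[min(a, b)] → w = 0.04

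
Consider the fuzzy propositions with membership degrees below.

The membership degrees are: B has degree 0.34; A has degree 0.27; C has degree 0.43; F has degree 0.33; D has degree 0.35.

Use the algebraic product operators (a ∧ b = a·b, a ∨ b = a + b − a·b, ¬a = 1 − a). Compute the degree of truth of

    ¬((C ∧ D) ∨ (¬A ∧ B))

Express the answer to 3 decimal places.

C ∧ D = a·b on (0.4300, 0.3500) = 0.1505
¬A = 1 − 0.2700 = 0.7300
¬A ∧ B = a·b on (0.7300, 0.3400) = 0.2482
(C ∧ D) ∨ (¬A ∧ B) = a + b − a·b on (0.1505, 0.2482) = 0.3613
¬((C ∧ D) ∨ (¬A ∧ B)) = 1 − 0.3613 = 0.6387

0.639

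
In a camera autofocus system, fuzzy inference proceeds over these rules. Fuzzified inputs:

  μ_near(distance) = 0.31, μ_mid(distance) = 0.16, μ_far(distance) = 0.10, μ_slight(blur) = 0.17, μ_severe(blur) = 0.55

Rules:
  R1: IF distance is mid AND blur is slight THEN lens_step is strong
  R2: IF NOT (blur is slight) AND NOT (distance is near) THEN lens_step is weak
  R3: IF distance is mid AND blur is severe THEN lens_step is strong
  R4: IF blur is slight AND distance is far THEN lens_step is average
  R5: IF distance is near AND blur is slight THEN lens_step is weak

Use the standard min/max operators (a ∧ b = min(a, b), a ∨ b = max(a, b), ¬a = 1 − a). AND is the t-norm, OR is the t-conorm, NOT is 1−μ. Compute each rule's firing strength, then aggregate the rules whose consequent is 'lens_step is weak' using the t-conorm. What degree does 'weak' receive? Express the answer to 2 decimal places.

0.69

R1: mid=0.16, slight=0.17; AND[min(a, b)] → w = 0.16
R2: ¬slight=1−0.17=0.83, ¬near=1−0.31=0.69; AND[min(a, b)] → w = 0.69
R3: mid=0.16, severe=0.55; AND[min(a, b)] → w = 0.16
R4: slight=0.17, far=0.10; AND[min(a, b)] → w = 0.10
R5: near=0.31, slight=0.17; AND[min(a, b)] → w = 0.17
Rules with consequent 'weak': {R2, R5} → strengths 0.69, 0.17
Aggregate via t-conorm [max(a, b)]: 0.69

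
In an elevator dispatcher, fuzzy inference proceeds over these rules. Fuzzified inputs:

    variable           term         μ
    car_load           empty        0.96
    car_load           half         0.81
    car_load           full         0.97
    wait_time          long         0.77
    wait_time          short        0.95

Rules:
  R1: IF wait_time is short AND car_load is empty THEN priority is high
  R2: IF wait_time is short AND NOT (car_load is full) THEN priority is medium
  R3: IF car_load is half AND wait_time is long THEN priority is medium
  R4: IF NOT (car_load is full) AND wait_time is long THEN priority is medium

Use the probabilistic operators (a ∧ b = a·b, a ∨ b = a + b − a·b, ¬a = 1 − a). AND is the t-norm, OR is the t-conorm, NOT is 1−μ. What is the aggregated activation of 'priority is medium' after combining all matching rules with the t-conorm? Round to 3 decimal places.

0.643

R1: short=0.95, empty=0.96; AND[a·b] → w = 0.9120
R2: short=0.95, ¬full=1−0.97=0.03; AND[a·b] → w = 0.0285
R3: half=0.81, long=0.77; AND[a·b] → w = 0.6237
R4: ¬full=1−0.97=0.03, long=0.77; AND[a·b] → w = 0.0231
Rules with consequent 'medium': {R2, R3, R4} → strengths 0.0285, 0.6237, 0.0231
Aggregate via t-conorm [a + b − a·b]: 0.6429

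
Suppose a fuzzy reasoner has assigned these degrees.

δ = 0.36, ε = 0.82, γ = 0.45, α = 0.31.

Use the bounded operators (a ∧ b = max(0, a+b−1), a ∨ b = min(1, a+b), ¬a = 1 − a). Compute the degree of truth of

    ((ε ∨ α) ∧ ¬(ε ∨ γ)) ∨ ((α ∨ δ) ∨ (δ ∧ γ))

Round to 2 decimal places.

ε ∨ α = min(1, a+b) on (0.82, 0.31) = 1.00
ε ∨ γ = min(1, a+b) on (0.82, 0.45) = 1.00
¬(ε ∨ γ) = 1 − 1.00 = 0.00
(ε ∨ α) ∧ ¬(ε ∨ γ) = max(0, a+b−1) on (1.00, 0.00) = 0.00
α ∨ δ = min(1, a+b) on (0.31, 0.36) = 0.67
δ ∧ γ = max(0, a+b−1) on (0.36, 0.45) = 0.00
(α ∨ δ) ∨ (δ ∧ γ) = min(1, a+b) on (0.67, 0.00) = 0.67
((ε ∨ α) ∧ ¬(ε ∨ γ)) ∨ ((α ∨ δ) ∨ (δ ∧ γ)) = min(1, a+b) on (0.00, 0.67) = 0.67

0.67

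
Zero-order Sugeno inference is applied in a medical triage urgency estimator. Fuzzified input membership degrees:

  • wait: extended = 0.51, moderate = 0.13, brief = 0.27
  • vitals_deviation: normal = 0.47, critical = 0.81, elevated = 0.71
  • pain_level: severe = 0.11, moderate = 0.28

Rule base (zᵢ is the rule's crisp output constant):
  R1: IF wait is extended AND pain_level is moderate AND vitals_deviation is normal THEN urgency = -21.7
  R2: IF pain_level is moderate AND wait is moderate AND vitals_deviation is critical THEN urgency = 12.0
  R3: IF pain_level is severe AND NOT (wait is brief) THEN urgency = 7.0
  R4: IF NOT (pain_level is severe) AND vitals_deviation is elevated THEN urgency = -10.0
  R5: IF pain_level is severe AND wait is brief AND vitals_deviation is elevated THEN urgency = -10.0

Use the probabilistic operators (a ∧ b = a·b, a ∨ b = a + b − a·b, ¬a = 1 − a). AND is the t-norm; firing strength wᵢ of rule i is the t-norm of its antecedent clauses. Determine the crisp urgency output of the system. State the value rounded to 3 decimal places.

-8.520

R1 (z=-21.7): extended=0.51, moderate=0.28, normal=0.47; AND[a·b] → w = 0.0671
R2 (z=12.0): moderate=0.28, moderate=0.13, critical=0.81; AND[a·b] → w = 0.0295
R3 (z=7.0): severe=0.11, ¬brief=1−0.27=0.73; AND[a·b] → w = 0.0803
R4 (z=-10.0): ¬severe=1−0.11=0.89, elevated=0.71; AND[a·b] → w = 0.6319
R5 (z=-10.0): severe=0.11, brief=0.27, elevated=0.71; AND[a·b] → w = 0.0211
Weighted average = (0.0671·-21.7 + 0.0295·12.0 + 0.0803·7.0 + 0.6319·-10.0 + 0.0211·-10.0) / (0.0671 + 0.0295 + 0.0803 + 0.6319 + 0.0211)
  = -7.0704 / 0.8299 = -8.520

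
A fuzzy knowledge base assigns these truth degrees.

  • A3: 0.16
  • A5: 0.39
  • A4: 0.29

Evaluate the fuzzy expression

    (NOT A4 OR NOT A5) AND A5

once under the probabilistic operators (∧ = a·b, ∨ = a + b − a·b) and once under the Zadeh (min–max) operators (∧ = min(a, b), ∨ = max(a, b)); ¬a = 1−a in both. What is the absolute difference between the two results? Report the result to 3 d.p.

0.044

Under probabilistic:
  NOT A4 = 1 − 0.2900 = 0.7100
  NOT A5 = 1 − 0.3900 = 0.6100
  NOT A4 OR NOT A5 = a + b − a·b on (0.7100, 0.6100) = 0.8869
  (NOT A4 OR NOT A5) AND A5 = a·b on (0.8869, 0.3900) = 0.3459
  → value = 0.3459
Under Zadeh (min–max):
  NOT A4 = 1 − 0.29 = 0.71
  NOT A5 = 1 − 0.39 = 0.61
  NOT A4 OR NOT A5 = max(a, b) on (0.71, 0.61) = 0.71
  (NOT A4 OR NOT A5) AND A5 = min(a, b) on (0.71, 0.39) = 0.39
  → value = 0.3900
|0.3459 − 0.3900| = 0.044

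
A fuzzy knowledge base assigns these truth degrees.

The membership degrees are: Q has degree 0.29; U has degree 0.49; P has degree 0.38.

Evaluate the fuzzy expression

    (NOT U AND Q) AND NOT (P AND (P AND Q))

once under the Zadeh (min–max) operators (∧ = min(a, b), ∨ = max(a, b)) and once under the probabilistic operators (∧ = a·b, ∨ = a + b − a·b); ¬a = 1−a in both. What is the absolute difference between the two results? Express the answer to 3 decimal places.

0.148

Under Zadeh (min–max):
  NOT U = 1 − 0.49 = 0.51
  NOT U AND Q = min(a, b) on (0.51, 0.29) = 0.29
  P AND Q = min(a, b) on (0.38, 0.29) = 0.29
  P AND (P AND Q) = min(a, b) on (0.38, 0.29) = 0.29
  NOT (P AND (P AND Q)) = 1 − 0.29 = 0.71
  (NOT U AND Q) AND NOT (P AND (P AND Q)) = min(a, b) on (0.29, 0.71) = 0.29
  → value = 0.2900
Under probabilistic:
  NOT U = 1 − 0.4900 = 0.5100
  NOT U AND Q = a·b on (0.5100, 0.2900) = 0.1479
  P AND Q = a·b on (0.3800, 0.2900) = 0.1102
  P AND (P AND Q) = a·b on (0.3800, 0.1102) = 0.0419
  NOT (P AND (P AND Q)) = 1 − 0.0419 = 0.9581
  (NOT U AND Q) AND NOT (P AND (P AND Q)) = a·b on (0.1479, 0.9581) = 0.1417
  → value = 0.1417
|0.2900 − 0.1417| = 0.148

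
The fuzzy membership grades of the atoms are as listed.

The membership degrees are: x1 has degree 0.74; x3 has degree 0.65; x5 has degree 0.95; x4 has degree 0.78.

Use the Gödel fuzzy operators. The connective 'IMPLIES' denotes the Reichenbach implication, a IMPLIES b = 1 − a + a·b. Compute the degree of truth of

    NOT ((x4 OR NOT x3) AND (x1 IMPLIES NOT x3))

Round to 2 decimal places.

0.48

NOT x3 = 1 − 0.65 = 0.35
x4 OR NOT x3 = max(a, b) on (0.78, 0.35) = 0.78
NOT x3 = 1 − 0.65 = 0.35
x1 IMPLIES NOT x3  [Reichenbach: 1 − a + a·b] with a=0.74, b=0.35 → 0.52
(x4 OR NOT x3) AND (x1 IMPLIES NOT x3) = min(a, b) on (0.78, 0.52) = 0.52
NOT ((x4 OR NOT x3) AND (x1 IMPLIES NOT x3)) = 1 − 0.52 = 0.48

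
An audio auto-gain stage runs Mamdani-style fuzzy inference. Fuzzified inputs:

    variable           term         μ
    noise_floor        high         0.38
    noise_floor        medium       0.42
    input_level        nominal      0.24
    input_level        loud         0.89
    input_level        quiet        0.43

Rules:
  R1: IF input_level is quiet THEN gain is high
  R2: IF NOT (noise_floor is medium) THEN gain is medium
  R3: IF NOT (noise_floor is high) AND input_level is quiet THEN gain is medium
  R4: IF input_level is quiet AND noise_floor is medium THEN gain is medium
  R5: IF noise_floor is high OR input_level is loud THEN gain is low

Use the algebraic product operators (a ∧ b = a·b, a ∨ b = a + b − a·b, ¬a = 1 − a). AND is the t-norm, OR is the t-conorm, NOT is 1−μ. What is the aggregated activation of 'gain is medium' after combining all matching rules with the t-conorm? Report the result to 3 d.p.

R1: quiet=0.43 → w = 0.4300
R2: ¬medium=1−0.42=0.58 → w = 0.5800
R3: ¬high=1−0.38=0.62, quiet=0.43; AND[a·b] → w = 0.2666
R4: quiet=0.43, medium=0.42; AND[a·b] → w = 0.1806
R5: high=0.38, loud=0.89; OR[a + b − a·b] → w = 0.9318
Rules with consequent 'medium': {R2, R3, R4} → strengths 0.5800, 0.2666, 0.1806
Aggregate via t-conorm [a + b − a·b]: 0.7476

0.748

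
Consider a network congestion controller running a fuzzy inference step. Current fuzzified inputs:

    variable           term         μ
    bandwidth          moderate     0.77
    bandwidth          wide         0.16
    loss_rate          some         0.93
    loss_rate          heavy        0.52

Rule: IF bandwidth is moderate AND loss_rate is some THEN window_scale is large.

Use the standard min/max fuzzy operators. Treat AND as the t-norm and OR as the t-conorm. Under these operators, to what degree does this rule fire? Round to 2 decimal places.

0.77

firing strength: moderate=0.77, some=0.93; AND[min(a, b)] → w = 0.77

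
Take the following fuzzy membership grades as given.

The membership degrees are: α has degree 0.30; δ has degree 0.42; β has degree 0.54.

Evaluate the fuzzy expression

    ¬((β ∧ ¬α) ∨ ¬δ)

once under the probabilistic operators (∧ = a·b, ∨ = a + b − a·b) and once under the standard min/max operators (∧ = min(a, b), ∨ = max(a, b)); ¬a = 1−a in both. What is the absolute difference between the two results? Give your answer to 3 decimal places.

0.159

Under probabilistic:
  ¬α = 1 − 0.3000 = 0.7000
  β ∧ ¬α = a·b on (0.5400, 0.7000) = 0.3780
  ¬δ = 1 − 0.4200 = 0.5800
  (β ∧ ¬α) ∨ ¬δ = a + b − a·b on (0.3780, 0.5800) = 0.7388
  ¬((β ∧ ¬α) ∨ ¬δ) = 1 − 0.7388 = 0.2612
  → value = 0.2612
Under standard min/max:
  ¬α = 1 − 0.30 = 0.70
  β ∧ ¬α = min(a, b) on (0.54, 0.70) = 0.54
  ¬δ = 1 − 0.42 = 0.58
  (β ∧ ¬α) ∨ ¬δ = max(a, b) on (0.54, 0.58) = 0.58
  ¬((β ∧ ¬α) ∨ ¬δ) = 1 − 0.58 = 0.42
  → value = 0.4200
|0.2612 − 0.4200| = 0.159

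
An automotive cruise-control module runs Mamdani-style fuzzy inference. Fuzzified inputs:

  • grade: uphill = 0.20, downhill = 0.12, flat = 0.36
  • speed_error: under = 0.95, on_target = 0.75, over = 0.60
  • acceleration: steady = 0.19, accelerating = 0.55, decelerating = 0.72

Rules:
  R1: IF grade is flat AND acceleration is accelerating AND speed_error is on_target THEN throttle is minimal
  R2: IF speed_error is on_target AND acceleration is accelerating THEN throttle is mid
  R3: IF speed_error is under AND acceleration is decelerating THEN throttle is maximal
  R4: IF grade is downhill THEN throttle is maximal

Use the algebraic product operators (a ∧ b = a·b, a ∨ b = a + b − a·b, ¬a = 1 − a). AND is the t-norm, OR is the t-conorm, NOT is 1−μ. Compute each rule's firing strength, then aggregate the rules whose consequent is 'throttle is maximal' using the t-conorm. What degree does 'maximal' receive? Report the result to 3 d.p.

0.722

R1: flat=0.36, accelerating=0.55, on_target=0.75; AND[a·b] → w = 0.1485
R2: on_target=0.75, accelerating=0.55; AND[a·b] → w = 0.4125
R3: under=0.95, decelerating=0.72; AND[a·b] → w = 0.6840
R4: downhill=0.12 → w = 0.1200
Rules with consequent 'maximal': {R3, R4} → strengths 0.6840, 0.1200
Aggregate via t-conorm [a + b − a·b]: 0.7219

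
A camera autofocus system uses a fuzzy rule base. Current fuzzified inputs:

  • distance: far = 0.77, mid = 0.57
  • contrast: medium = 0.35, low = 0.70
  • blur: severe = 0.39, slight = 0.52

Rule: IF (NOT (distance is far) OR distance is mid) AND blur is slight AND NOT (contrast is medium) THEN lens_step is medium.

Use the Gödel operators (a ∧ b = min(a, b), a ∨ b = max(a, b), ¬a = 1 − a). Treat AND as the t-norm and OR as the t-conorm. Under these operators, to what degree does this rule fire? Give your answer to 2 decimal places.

firing strength: (¬far=1−0.77=0.23 OR mid=0.57) = 0.57; AND[min(a, b)] with slight=0.52, ¬medium=1−0.35=0.65 → w = 0.52

0.52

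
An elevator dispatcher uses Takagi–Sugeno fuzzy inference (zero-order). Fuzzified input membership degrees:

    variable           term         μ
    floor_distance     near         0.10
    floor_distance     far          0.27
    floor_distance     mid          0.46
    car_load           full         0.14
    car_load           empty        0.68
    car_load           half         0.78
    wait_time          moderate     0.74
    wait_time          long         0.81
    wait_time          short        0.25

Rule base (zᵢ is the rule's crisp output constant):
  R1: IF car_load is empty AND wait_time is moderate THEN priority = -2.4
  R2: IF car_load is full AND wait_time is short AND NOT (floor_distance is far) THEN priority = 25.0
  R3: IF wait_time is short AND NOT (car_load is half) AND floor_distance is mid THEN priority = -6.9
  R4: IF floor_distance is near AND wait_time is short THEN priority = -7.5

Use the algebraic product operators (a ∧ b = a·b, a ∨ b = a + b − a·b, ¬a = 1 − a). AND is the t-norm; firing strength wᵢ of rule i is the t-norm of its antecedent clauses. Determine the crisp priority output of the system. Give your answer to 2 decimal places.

R1 (z=-2.4): empty=0.68, moderate=0.74; AND[a·b] → w = 0.5032
R2 (z=25.0): full=0.14, short=0.25, ¬far=1−0.27=0.73; AND[a·b] → w = 0.0256
R3 (z=-6.9): short=0.25, ¬half=1−0.78=0.22, mid=0.46; AND[a·b] → w = 0.0253
R4 (z=-7.5): near=0.10, short=0.25; AND[a·b] → w = 0.0250
Weighted average = (0.5032·-2.4 + 0.0256·25.0 + 0.0253·-6.9 + 0.0250·-7.5) / (0.5032 + 0.0256 + 0.0253 + 0.0250)
  = -0.9310 / 0.5790 = -1.61

-1.61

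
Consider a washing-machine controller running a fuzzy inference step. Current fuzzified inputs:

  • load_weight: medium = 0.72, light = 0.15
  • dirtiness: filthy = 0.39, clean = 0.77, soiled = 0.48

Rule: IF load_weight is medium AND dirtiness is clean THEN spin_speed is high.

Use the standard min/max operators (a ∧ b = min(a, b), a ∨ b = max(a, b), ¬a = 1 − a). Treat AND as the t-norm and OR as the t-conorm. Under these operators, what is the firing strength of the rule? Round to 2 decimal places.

firing strength: medium=0.72, clean=0.77; AND[min(a, b)] → w = 0.72

0.72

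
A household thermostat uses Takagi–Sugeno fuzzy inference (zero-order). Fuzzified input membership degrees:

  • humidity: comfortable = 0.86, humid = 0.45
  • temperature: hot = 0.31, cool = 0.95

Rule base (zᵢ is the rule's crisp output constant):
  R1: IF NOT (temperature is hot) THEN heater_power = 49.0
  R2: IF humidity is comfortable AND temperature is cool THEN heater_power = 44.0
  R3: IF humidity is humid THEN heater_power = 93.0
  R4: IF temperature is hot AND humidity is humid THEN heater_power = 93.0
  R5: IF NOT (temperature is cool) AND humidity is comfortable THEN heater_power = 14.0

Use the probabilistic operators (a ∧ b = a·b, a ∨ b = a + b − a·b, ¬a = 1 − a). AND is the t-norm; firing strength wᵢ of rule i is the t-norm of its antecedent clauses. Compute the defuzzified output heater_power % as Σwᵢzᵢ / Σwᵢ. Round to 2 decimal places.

R1 (z=49.0): ¬hot=1−0.31=0.69 → w = 0.6900
R2 (z=44.0): comfortable=0.86, cool=0.95; AND[a·b] → w = 0.8170
R3 (z=93.0): humid=0.45 → w = 0.4500
R4 (z=93.0): hot=0.31, humid=0.45; AND[a·b] → w = 0.1395
R5 (z=14.0): ¬cool=1−0.95=0.05, comfortable=0.86; AND[a·b] → w = 0.0430
Weighted average = (0.6900·49.0 + 0.8170·44.0 + 0.4500·93.0 + 0.1395·93.0 + 0.0430·14.0) / (0.6900 + 0.8170 + 0.4500 + 0.1395 + 0.0430)
  = 125.1835 / 2.1395 = 58.51

58.51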